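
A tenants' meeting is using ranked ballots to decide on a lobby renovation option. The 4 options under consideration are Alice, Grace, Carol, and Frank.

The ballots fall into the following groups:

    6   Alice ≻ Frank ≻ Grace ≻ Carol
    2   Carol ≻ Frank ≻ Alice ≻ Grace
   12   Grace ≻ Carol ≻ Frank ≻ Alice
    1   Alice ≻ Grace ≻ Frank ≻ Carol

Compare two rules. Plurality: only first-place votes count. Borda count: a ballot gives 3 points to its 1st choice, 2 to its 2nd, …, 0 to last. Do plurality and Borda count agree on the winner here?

Plurality first-place counts: Alice 7, Grace 12, Carol 2, Frank 0 → Grace.
Borda totals: Alice 23, Grace 44, Carol 30, Frank 29 → Grace.
The two rules agree on Grace.

Yes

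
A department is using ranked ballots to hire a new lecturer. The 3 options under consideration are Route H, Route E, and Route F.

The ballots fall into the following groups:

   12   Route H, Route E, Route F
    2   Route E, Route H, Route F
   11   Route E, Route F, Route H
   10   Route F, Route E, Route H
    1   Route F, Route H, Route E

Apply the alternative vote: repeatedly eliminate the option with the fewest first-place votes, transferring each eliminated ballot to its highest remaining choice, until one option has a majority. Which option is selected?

Route E

Round 1: Route E 13, Route H 12, Route F 11. Route F has the fewest and is eliminated.
Round 2: Route E 23, Route H 13. Route E has a majority.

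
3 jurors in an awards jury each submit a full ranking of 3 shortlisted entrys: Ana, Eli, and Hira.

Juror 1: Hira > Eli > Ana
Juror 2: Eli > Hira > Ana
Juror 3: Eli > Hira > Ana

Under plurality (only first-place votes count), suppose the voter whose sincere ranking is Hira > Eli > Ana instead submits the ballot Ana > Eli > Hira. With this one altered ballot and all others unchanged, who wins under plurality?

First-place totals with the altered ballot: Ana 1, Eli 2, Hira 0.
The winner is unchanged: still Eli.

Eli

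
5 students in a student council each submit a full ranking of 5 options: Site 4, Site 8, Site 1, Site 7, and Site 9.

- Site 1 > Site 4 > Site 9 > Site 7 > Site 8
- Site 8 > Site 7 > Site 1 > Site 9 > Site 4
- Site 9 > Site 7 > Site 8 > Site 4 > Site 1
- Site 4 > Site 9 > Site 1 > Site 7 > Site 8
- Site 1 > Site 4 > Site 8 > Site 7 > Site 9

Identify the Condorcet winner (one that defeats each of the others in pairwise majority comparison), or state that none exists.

Head-to-head results (5 voters total):
Site 4 vs Site 8: Site 4 wins 3–2.
Site 4 vs Site 1: Site 1 wins 3–2.
Site 4 vs Site 7: Site 4 wins 3–2.
Site 4 vs Site 9: Site 4 wins 3–2.
Site 8 vs Site 1: Site 1 wins 3–2.
Site 8 vs Site 7: Site 7 wins 3–2.
Site 8 vs Site 9: Site 9 wins 3–2.
Site 1 vs Site 7: Site 1 wins 3–2.
Site 1 vs Site 9: Site 1 wins 3–2.
Site 7 vs Site 9: Site 9 wins 3–2.
Site 1 beats each rival — Site 4 (3–2), Site 8 (3–2), Site 7 (3–2), Site 9 (3–2) — so Site 1 is the Condorcet winner.

Site 1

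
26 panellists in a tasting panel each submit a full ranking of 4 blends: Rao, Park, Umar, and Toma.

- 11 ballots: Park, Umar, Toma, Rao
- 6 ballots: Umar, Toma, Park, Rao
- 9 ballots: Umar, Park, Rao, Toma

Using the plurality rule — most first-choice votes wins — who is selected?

Umar

First-place vote totals:
  Rao: 0
  Park: 11
  Umar: 15
  Toma: 0
Umar has the most first-place votes.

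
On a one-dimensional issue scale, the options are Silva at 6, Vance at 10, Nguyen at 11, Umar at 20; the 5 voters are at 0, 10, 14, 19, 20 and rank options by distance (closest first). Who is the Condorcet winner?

Nguyen

With single-peaked preferences on a line, the Condorcet winner is the candidate closest to the median voter.
The median voter (position 14) is closest to Nguyen at 11.
Check: Nguyen vs Umar — voters closer to Nguyen: 3 of 5.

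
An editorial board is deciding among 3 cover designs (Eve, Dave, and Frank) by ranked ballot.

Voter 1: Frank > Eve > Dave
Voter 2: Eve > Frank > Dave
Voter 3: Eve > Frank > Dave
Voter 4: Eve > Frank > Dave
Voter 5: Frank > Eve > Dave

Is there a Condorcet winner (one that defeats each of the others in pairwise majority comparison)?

Yes

Head-to-head results (5 voters total):
Eve vs Dave: Eve wins 5–0.
Eve vs Frank: Eve wins 3–2.
Dave vs Frank: Frank wins 5–0.
Eve beats each rival — Dave (5–0), Frank (3–2) — so Eve is the Condorcet winner.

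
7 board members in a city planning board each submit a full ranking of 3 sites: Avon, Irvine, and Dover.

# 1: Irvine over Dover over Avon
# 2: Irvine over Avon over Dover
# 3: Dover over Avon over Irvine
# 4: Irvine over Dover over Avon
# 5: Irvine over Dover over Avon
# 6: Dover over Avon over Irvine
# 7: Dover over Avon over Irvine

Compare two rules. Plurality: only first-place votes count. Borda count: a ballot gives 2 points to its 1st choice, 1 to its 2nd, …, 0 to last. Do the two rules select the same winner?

Plurality first-place counts: Avon 0, Irvine 4, Dover 3 → Irvine.
Borda totals: Avon 4, Irvine 8, Dover 9 → Dover.
The two rules disagree: plurality picks Irvine, Borda picks Dover.

No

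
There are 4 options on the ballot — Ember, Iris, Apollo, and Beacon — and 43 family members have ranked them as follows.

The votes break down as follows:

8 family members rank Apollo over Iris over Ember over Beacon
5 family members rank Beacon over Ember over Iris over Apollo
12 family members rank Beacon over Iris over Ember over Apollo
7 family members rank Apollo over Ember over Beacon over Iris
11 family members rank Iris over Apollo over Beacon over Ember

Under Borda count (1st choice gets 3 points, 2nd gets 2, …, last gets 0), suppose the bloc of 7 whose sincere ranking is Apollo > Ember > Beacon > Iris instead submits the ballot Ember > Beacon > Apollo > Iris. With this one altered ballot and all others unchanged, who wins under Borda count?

Borda totals with the altered ballot: Ember 51, Iris 78, Apollo 53, Beacon 76.
The winner is unchanged: still Iris.

Iris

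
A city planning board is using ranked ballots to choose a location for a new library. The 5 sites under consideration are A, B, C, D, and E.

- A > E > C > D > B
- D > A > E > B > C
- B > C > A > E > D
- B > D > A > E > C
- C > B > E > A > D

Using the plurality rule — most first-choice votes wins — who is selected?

B

First-place vote totals:
  A: 1
  B: 2
  C: 1
  D: 1
  E: 0
B has the most first-place votes.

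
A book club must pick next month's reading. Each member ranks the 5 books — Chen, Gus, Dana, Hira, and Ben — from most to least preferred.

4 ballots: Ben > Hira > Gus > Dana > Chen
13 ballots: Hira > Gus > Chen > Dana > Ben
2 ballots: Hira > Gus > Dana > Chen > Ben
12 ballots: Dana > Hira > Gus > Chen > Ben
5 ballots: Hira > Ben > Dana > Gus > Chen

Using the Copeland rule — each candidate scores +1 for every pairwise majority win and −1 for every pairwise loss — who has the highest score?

Pairwise results:
  Chen vs Gus: Gus wins 36–0.
  Chen vs Dana: Dana wins 23–13.
  Chen vs Hira: Hira wins 36–0.
  Chen vs Ben: Chen wins 27–9.
  Gus vs Dana: Gus wins 19–17.
  Gus vs Hira: Hira wins 36–0.
  Gus vs Ben: Gus wins 27–9.
  Dana vs Hira: Hira wins 24–12.
  Dana vs Ben: Dana wins 27–9.
  Hira vs Ben: Hira wins 32–4.
Copeland scores (wins − losses):
  Chen: 1 − 3 = -2
  Gus: 3 − 1 = 2
  Dana: 2 − 2 = 0
  Hira: 4 − 0 = 4
  Ben: 0 − 4 = -4
Hira has the best Copeland score.

Hira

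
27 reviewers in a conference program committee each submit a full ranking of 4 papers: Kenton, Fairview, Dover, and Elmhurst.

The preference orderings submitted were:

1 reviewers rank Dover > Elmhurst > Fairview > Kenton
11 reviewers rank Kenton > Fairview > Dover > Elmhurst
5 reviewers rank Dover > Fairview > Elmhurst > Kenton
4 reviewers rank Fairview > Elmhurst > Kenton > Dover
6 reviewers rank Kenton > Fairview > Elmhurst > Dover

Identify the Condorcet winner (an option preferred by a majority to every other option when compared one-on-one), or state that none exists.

Head-to-head results (27 voters total):
Kenton vs Fairview: Kenton wins 17–10.
Kenton vs Dover: Kenton wins 21–6.
Kenton vs Elmhurst: Kenton wins 17–10.
Fairview vs Dover: Fairview wins 21–6.
Fairview vs Elmhurst: Fairview wins 26–1.
Dover vs Elmhurst: Dover wins 17–10.
Kenton beats each rival — Fairview (17–10), Dover (21–6), Elmhurst (17–10) — so Kenton is the Condorcet winner.

Kenton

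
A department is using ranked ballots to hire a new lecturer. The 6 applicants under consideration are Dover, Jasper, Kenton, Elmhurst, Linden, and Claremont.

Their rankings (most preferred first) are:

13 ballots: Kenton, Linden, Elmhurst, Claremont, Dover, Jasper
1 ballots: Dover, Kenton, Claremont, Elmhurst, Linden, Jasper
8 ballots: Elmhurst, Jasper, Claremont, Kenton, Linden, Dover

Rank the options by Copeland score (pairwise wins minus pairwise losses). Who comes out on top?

Kenton

Pairwise results:
  Dover vs Jasper: Dover wins 14–8.
  Dover vs Kenton: Kenton wins 21–1.
  Dover vs Elmhurst: Elmhurst wins 21–1.
  Dover vs Linden: Linden wins 21–1.
  Dover vs Claremont: Claremont wins 21–1.
  Jasper vs Kenton: Kenton wins 14–8.
  Jasper vs Elmhurst: Elmhurst wins 22–0.
  Jasper vs Linden: Linden wins 14–8.
  Jasper vs Claremont: Claremont wins 14–8.
  Kenton vs Elmhurst: Kenton wins 14–8.
  Kenton vs Linden: Kenton wins 22–0.
  Kenton vs Claremont: Kenton wins 14–8.
  Elmhurst vs Linden: Linden wins 13–9.
  Elmhurst vs Claremont: Elmhurst wins 21–1.
  Linden vs Claremont: Linden wins 13–9.
Copeland scores (wins − losses):
  Dover: 1 − 4 = -3
  Jasper: 0 − 5 = -5
  Kenton: 5 − 0 = 5
  Elmhurst: 3 − 2 = 1
  Linden: 4 − 1 = 3
  Claremont: 2 − 3 = -1
Kenton has the best Copeland score.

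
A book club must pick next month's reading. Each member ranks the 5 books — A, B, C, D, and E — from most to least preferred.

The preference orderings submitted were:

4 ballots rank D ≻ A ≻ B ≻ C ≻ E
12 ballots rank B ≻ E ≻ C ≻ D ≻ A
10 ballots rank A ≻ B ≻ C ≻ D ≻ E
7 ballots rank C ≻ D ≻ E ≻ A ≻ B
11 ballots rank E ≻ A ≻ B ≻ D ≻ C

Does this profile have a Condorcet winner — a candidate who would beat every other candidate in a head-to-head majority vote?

No

Head-to-head results (44 voters total):
A vs B: A wins 32–12.
A vs C: A wins 25–19.
A vs D: D wins 23–21.
A vs E: E wins 30–14.
B vs C: B wins 37–7.
B vs D: B wins 33–11.
B vs E: B wins 26–18.
C vs D: C wins 29–15.
C vs E: E wins 23–21.
D vs E: E wins 23–21.
No candidate beats all others: A beats B beats D beats A, a majority cycle.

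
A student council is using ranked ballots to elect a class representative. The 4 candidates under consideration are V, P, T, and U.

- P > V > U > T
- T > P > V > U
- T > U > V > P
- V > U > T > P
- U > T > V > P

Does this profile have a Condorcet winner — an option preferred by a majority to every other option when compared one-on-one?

Head-to-head results (5 voters total):
V vs P: V wins 3–2.
V vs T: T wins 3–2.
V vs U: V wins 3–2.
P vs T: T wins 4–1.
P vs U: U wins 3–2.
T vs U: U wins 3–2.
No candidate beats all others: V beats U beats T beats V, a majority cycle.

No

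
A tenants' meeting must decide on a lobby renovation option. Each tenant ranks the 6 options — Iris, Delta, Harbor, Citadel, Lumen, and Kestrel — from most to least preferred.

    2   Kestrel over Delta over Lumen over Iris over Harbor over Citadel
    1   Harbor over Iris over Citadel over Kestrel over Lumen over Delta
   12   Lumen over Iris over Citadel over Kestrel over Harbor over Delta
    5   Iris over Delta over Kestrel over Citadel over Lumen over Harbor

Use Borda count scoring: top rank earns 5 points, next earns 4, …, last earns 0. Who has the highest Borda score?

Iris

Borda scores:
  Iris: 2·2 + 4 + 12·4 + 5·5 = 81
  Delta: 2·4 + 0 + 12·0 + 5·4 = 28
  Harbor: 2·1 + 5 + 12·1 + 5·0 = 19
  Citadel: 2·0 + 3 + 12·3 + 5·2 = 49
  Lumen: 2·3 + 1 + 12·5 + 5·1 = 72
  Kestrel: 2·5 + 2 + 12·2 + 5·3 = 51
Iris has the highest total.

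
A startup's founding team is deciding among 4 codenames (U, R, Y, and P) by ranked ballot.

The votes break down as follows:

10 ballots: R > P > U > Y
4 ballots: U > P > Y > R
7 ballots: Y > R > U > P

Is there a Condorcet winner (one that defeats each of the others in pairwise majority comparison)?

Head-to-head results (21 voters total):
U vs R: R wins 17–4.
U vs Y: U wins 14–7.
U vs P: U wins 11–10.
R vs Y: Y wins 11–10.
R vs P: R wins 17–4.
Y vs P: P wins 14–7.
No candidate beats all others: U beats Y beats R beats U, a majority cycle.

No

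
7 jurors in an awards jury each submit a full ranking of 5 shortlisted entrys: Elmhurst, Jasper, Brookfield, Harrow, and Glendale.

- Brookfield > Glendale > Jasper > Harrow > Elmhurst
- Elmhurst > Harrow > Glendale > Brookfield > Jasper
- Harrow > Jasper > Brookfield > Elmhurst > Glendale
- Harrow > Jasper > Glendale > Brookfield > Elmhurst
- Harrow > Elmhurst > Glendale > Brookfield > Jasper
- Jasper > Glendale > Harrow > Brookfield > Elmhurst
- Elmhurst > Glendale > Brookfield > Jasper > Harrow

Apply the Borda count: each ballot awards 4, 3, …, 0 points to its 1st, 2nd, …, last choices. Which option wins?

Borda scores:
  Elmhurst: 0 + 4 + 1 + 0 + 3 + 0 + 4 = 12
  Jasper: 2 + 0 + 3 + 3 + 0 + 4 + 1 = 13
  Brookfield: 4 + 1 + 2 + 1 + 1 + 1 + 2 = 12
  Harrow: 1 + 3 + 4 + 4 + 4 + 2 + 0 = 18
  Glendale: 3 + 2 + 0 + 2 + 2 + 3 + 3 = 15
Harrow has the highest total.

Harrow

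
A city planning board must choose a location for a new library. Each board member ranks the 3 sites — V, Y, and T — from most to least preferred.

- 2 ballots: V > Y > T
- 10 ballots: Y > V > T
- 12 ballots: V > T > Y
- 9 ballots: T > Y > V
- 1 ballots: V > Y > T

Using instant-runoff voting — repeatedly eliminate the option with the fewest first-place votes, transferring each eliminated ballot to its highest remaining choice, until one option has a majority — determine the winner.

Y

Round 1: V 15, Y 10, T 9. T has the fewest and is eliminated.
Round 2: Y 19, V 15. Y has a majority.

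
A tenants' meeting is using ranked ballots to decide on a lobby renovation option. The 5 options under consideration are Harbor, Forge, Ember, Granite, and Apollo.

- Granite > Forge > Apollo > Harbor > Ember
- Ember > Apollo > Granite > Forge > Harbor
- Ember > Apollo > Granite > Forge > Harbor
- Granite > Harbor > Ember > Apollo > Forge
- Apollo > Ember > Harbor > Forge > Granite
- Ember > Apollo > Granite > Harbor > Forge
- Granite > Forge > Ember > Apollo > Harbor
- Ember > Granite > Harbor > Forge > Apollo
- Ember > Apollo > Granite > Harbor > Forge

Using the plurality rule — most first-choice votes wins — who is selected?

First-place vote totals:
  Harbor: 0
  Forge: 0
  Ember: 5
  Granite: 3
  Apollo: 1
Ember has the most first-place votes.

Ember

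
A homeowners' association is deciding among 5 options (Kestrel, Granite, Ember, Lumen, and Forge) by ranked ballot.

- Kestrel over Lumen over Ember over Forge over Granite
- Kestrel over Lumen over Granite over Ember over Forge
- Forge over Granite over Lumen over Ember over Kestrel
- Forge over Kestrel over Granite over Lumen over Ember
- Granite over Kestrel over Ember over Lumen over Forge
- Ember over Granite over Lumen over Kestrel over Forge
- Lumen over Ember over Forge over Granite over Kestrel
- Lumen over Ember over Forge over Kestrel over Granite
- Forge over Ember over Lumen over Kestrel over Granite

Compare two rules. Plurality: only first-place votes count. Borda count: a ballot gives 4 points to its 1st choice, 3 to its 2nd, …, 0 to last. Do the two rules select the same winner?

No

Plurality first-place counts: Kestrel 2, Granite 1, Ember 1, Lumen 2, Forge 3 → Forge.
Borda totals: Kestrel 17, Granite 15, Ember 19, Lumen 22, Forge 17 → Lumen.
The two rules disagree: plurality picks Forge, Borda picks Lumen.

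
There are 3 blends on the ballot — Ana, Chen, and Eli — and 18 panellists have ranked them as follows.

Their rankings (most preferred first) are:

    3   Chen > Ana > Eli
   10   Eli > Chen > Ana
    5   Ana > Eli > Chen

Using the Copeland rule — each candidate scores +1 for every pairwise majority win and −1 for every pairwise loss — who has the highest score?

Eli

Pairwise results:
  Ana vs Chen: Chen wins 13–5.
  Ana vs Eli: Eli wins 10–8.
  Chen vs Eli: Eli wins 15–3.
Copeland scores (wins − losses):
  Ana: 0 − 2 = -2
  Chen: 1 − 1 = 0
  Eli: 2 − 0 = 2
Eli has the best Copeland score.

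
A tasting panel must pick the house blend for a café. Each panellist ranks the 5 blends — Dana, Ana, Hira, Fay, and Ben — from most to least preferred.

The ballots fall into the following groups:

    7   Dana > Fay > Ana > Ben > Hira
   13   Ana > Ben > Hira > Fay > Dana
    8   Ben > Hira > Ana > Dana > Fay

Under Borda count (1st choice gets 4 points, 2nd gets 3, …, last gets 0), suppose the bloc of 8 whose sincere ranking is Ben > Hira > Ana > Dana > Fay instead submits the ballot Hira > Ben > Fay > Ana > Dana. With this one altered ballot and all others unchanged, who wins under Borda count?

Borda totals with the altered ballot: Dana 28, Ana 74, Hira 58, Fay 50, Ben 70.
The winner is unchanged: still Ana.

Ana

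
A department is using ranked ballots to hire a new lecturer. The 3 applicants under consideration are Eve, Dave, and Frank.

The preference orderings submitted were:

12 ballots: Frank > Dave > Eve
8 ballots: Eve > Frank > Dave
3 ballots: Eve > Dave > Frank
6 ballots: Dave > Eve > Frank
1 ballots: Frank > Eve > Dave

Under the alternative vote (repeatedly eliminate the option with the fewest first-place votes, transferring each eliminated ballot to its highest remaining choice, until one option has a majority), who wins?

Round 1: Frank 13, Eve 11, Dave 6. Dave has the fewest and is eliminated.
Round 2: Eve 17, Frank 13. Eve has a majority.

Eve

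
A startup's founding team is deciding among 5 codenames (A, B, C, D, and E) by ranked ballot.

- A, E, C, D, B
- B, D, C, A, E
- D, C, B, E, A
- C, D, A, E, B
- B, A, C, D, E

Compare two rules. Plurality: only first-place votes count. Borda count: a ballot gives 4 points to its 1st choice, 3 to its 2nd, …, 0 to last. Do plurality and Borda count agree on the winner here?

Plurality first-place counts: A 1, B 2, C 1, D 1, E 0 → B.
Borda totals: A 10, B 10, C 13, D 12, E 5 → C.
The two rules disagree: plurality picks B, Borda picks C.

No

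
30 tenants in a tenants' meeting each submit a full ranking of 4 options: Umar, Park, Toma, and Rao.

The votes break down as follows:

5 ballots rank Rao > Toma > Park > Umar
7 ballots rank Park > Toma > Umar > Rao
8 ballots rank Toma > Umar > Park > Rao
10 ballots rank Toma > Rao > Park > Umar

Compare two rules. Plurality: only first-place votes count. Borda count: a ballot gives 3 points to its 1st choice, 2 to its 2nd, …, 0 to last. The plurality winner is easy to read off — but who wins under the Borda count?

Toma

Plurality first-place counts: Umar 0, Park 7, Toma 18, Rao 5 → Toma.
Borda totals: Umar 23, Park 44, Toma 78, Rao 35 → Toma.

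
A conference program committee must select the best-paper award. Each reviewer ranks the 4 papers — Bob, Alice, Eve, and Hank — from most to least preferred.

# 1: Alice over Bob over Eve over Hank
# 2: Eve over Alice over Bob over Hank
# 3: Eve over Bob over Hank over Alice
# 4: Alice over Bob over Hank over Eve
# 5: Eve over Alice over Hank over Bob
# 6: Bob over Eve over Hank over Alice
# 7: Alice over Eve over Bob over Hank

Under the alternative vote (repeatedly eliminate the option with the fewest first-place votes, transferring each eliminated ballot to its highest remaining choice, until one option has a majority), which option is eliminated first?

Hank

Round 1: Alice 3, Eve 3, Bob 1, Hank 0. Hank has the fewest and is eliminated.
Round 2: Alice 3, Eve 3, Bob 1. Bob has the fewest and is eliminated.
Round 3: Eve 4, Alice 3. Eve has a majority.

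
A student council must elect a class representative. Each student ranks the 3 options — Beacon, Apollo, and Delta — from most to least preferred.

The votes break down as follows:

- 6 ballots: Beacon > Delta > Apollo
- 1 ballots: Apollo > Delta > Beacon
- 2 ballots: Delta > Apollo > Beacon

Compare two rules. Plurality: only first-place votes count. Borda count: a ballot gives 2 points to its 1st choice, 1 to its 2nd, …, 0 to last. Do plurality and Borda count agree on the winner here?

Yes

Plurality first-place counts: Beacon 6, Apollo 1, Delta 2 → Beacon.
Borda totals: Beacon 12, Apollo 4, Delta 11 → Beacon.
The two rules agree on Beacon.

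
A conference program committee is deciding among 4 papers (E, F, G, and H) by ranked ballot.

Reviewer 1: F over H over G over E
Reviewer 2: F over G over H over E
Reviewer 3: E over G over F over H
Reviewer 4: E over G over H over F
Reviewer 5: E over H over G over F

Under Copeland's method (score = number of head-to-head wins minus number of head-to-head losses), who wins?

E

Pairwise results:
  E vs F: E wins 3–2.
  E vs G: E wins 3–2.
  E vs H: E wins 3–2.
  F vs G: G wins 3–2.
  F vs H: F wins 3–2.
  G vs H: G wins 3–2.
Copeland scores (wins − losses):
  E: 3 − 0 = 3
  F: 1 − 2 = -1
  G: 2 − 1 = 1
  H: 0 − 3 = -3
E has the best Copeland score.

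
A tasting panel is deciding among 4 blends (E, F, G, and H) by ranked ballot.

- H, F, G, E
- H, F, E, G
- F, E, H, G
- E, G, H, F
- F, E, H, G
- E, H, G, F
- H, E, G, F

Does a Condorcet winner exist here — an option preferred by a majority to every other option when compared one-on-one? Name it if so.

Head-to-head results (7 voters total):
E vs F: F wins 4–3.
E vs G: E wins 6–1.
E vs H: E wins 4–3.
F vs G: F wins 4–3.
F vs H: H wins 5–2.
G vs H: H wins 6–1.
No candidate beats all others: E beats H beats F beats E, a majority cycle.

There is no Condorcet winner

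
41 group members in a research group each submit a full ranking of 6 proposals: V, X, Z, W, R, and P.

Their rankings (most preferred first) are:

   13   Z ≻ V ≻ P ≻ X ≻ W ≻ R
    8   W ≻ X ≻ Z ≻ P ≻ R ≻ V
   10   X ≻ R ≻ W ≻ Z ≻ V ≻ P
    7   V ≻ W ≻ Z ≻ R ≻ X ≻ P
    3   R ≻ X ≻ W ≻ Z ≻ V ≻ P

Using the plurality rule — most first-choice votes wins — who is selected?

First-place vote totals:
  V: 7
  X: 10
  Z: 13
  W: 8
  R: 3
  P: 0
Z has the most first-place votes.

Z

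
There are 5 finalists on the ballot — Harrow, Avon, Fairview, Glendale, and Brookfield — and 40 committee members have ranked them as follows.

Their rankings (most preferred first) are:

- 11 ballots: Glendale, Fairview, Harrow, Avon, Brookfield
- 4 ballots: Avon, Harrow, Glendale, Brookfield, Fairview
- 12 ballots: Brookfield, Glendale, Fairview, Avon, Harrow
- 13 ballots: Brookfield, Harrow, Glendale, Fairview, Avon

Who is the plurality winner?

Brookfield

First-place vote totals:
  Harrow: 0
  Avon: 4
  Fairview: 0
  Glendale: 11
  Brookfield: 25
Brookfield has the most first-place votes.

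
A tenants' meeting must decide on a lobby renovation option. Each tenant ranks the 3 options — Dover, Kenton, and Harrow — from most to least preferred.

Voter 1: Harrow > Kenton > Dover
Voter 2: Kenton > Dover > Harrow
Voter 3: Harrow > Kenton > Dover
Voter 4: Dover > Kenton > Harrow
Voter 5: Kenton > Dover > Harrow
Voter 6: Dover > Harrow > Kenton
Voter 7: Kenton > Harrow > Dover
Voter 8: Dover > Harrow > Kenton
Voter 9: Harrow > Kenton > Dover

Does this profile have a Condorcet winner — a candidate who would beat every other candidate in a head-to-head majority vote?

No

Head-to-head results (9 voters total):
Dover vs Kenton: Kenton wins 6–3.
Dover vs Harrow: Dover wins 5–4.
Kenton vs Harrow: Harrow wins 5–4.
No candidate beats all others: Dover beats Harrow beats Kenton beats Dover, a majority cycle.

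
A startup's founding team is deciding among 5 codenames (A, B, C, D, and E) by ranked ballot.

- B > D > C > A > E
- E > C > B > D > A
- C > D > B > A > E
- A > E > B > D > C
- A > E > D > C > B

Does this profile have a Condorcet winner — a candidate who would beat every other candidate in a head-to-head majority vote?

Head-to-head results (5 voters total):
A vs B: B wins 3–2.
A vs C: C wins 3–2.
A vs D: D wins 3–2.
A vs E: A wins 4–1.
B vs C: C wins 3–2.
B vs D: B wins 3–2.
B vs E: E wins 3–2.
C vs D: D wins 3–2.
C vs E: E wins 3–2.
D vs E: E wins 3–2.
No candidate beats all others: A beats E beats B beats A, a majority cycle.

No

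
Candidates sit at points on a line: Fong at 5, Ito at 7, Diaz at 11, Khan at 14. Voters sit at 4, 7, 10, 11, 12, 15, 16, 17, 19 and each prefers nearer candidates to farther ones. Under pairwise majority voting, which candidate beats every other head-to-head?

Diaz

With single-peaked preferences on a line, the Condorcet winner is the candidate closest to the median voter.
The median voter (position 12) is closest to Diaz at 11.
Check: Diaz vs Fong — voters closer to Diaz: 7 of 9.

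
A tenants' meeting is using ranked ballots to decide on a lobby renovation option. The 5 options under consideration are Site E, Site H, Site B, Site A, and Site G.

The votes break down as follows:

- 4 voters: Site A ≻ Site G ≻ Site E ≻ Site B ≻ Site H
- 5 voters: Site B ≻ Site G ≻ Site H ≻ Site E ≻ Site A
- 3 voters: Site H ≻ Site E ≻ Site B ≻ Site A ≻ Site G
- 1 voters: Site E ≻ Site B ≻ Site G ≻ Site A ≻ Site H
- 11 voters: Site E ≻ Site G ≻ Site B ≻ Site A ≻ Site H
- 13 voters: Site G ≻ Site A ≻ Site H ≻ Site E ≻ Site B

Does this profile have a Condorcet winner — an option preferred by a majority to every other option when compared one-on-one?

Yes

Head-to-head results (37 voters total):
Site E vs Site H: Site H wins 21–16.
Site E vs Site B: Site E wins 32–5.
Site E vs Site A: Site E wins 20–17.
Site E vs Site G: Site G wins 22–15.
Site H vs Site B: Site B wins 21–16.
Site H vs Site A: Site A wins 29–8.
Site H vs Site G: Site G wins 34–3.
Site B vs Site A: Site B wins 20–17.
Site B vs Site G: Site G wins 28–9.
Site A vs Site G: Site G wins 30–7.
Site G beats each rival — Site E (22–15), Site H (34–3), Site B (28–9), Site A (30–7) — so Site G is the Condorcet winner.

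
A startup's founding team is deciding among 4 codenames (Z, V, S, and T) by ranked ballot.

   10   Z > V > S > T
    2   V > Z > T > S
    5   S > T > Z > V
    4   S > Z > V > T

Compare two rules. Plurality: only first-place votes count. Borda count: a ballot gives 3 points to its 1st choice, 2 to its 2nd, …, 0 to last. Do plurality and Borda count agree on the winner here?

Yes

Plurality first-place counts: Z 10, V 2, S 9, T 0 → Z.
Borda totals: Z 47, V 30, S 37, T 12 → Z.
The two rules agree on Z.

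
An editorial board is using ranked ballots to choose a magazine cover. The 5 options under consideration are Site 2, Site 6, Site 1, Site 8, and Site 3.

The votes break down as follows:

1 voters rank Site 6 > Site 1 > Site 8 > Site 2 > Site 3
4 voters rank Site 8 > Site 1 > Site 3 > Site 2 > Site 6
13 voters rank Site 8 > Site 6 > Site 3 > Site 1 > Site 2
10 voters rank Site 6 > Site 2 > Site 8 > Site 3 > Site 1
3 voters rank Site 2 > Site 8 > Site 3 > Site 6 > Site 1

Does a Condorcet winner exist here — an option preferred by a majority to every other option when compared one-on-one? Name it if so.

Site 8

Head-to-head results (31 voters total):
Site 2 vs Site 6: Site 6 wins 24–7.
Site 2 vs Site 1: Site 1 wins 18–13.
Site 2 vs Site 8: Site 8 wins 18–13.
Site 2 vs Site 3: Site 3 wins 17–14.
Site 6 vs Site 1: Site 6 wins 27–4.
Site 6 vs Site 8: Site 8 wins 20–11.
Site 6 vs Site 3: Site 6 wins 24–7.
Site 1 vs Site 8: Site 8 wins 30–1.
Site 1 vs Site 3: Site 3 wins 26–5.
Site 8 vs Site 3: Site 8 wins 31–0.
Site 8 beats each rival — Site 2 (18–13), Site 6 (20–11), Site 1 (30–1), Site 3 (31–0) — so Site 8 is the Condorcet winner.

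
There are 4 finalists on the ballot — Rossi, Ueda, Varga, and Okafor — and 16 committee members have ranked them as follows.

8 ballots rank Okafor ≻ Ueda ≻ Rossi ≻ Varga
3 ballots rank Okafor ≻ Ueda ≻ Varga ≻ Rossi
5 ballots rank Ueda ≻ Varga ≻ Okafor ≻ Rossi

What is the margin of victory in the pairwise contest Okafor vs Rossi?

Ballots ranking Okafor above Rossi: 8+3+5 = 16.
Ballots ranking Rossi above Okafor: 0.
Okafor wins 16–0, a margin of 16.

16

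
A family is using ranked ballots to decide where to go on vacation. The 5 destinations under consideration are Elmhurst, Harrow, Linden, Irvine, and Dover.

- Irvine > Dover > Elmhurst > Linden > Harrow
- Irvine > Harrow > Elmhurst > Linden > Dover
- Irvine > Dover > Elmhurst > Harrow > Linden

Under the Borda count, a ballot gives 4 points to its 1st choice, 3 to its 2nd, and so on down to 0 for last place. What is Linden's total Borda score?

2

Borda scores:
  Elmhurst: 2 + 2 + 2 = 6
  Harrow: 0 + 3 + 1 = 4
  Linden: 1 + 1 + 0 = 2
  Irvine: 4 + 4 + 4 = 12
  Dover: 3 + 0 + 3 = 6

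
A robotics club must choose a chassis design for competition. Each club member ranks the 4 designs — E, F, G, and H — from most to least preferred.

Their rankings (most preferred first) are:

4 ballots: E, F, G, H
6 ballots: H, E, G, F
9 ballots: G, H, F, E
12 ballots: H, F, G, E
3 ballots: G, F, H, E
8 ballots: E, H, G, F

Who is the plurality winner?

H

First-place vote totals:
  E: 12
  F: 0
  G: 12
  H: 18
H has the most first-place votes.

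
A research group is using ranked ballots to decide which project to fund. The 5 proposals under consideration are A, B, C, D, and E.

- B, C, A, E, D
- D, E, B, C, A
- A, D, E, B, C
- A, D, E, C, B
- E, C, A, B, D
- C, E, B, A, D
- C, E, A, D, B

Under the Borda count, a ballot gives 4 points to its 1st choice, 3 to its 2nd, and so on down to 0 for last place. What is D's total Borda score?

Borda scores:
  A: 2 + 0 + 4 + 4 + 2 + 1 + 2 = 15
  B: 4 + 2 + 1 + 0 + 1 + 2 + 0 = 10
  C: 3 + 1 + 0 + 1 + 3 + 4 + 4 = 16
  D: 0 + 4 + 3 + 3 + 0 + 0 + 1 = 11
  E: 1 + 3 + 2 + 2 + 4 + 3 + 3 = 18

11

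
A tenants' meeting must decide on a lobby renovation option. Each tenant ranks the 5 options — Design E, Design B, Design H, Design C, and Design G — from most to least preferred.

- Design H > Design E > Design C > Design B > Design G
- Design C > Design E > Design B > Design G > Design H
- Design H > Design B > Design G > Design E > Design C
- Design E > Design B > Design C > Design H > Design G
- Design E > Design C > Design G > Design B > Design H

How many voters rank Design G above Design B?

1

Ballots ranking Design G above Design B: 1.
Ballots ranking Design B above Design G: 4.
So 1 of 5 voters prefer Design G to Design B.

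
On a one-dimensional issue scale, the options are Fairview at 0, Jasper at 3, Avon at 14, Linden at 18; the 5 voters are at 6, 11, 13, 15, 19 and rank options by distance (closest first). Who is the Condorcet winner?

Avon

With single-peaked preferences on a line, the Condorcet winner is the candidate closest to the median voter.
The median voter (position 13) is closest to Avon at 14.
Check: Avon vs Fairview — voters closer to Avon: 4 of 5.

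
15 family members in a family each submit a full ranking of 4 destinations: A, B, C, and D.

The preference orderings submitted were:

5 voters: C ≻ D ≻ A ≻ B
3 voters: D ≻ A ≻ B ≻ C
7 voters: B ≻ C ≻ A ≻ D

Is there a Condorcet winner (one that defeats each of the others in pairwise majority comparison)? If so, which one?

Head-to-head results (15 voters total):
A vs B: A wins 8–7.
A vs C: C wins 12–3.
A vs D: D wins 8–7.
B vs C: B wins 10–5.
B vs D: D wins 8–7.
C vs D: C wins 12–3.
No candidate beats all others: A beats B beats C beats A, a majority cycle.

None — there is no Condorcet winner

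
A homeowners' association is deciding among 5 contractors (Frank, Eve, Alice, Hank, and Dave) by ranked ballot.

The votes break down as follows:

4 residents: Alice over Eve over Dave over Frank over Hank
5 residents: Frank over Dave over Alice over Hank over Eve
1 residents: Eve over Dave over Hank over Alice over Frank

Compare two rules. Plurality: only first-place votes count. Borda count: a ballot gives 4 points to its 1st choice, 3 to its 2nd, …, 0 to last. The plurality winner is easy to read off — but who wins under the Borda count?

Alice

Plurality first-place counts: Frank 5, Eve 1, Alice 4, Hank 0, Dave 0 → Frank.
Borda totals: Frank 24, Eve 16, Alice 27, Hank 7, Dave 26 → Alice.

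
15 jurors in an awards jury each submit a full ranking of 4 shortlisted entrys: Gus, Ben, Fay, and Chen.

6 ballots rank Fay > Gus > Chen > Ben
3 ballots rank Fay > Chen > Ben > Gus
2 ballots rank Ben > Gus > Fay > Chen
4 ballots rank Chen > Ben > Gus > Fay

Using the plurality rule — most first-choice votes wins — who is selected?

First-place vote totals:
  Gus: 0
  Ben: 2
  Fay: 9
  Chen: 4
Fay has the most first-place votes.

Fay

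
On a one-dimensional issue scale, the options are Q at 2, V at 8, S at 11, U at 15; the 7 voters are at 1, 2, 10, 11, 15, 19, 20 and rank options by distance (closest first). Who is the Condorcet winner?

S

With single-peaked preferences on a line, the Condorcet winner is the candidate closest to the median voter.
The median voter (position 11) is closest to S at 11.
Check: S vs Q — voters closer to S: 5 of 7.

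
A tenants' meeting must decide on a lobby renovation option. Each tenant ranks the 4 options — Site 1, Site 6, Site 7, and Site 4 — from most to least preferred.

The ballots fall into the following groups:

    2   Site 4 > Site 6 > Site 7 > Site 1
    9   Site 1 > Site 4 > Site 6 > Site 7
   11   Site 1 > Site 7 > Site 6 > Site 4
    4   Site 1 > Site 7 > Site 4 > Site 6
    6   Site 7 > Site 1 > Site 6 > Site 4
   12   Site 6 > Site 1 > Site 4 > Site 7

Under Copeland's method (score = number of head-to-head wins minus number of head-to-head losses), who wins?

Site 1

Pairwise results:
  Site 1 vs Site 6: Site 1 wins 30–14.
  Site 1 vs Site 7: Site 1 wins 36–8.
  Site 1 vs Site 4: Site 1 wins 42–2.
  Site 6 vs Site 7: Site 6 wins 23–21.
  Site 6 vs Site 4: Site 6 wins 29–15.
  Site 7 vs Site 4: Site 4 wins 23–21.
Copeland scores (wins − losses):
  Site 1: 3 − 0 = 3
  Site 6: 2 − 1 = 1
  Site 7: 0 − 3 = -3
  Site 4: 1 − 2 = -1
Site 1 has the best Copeland score.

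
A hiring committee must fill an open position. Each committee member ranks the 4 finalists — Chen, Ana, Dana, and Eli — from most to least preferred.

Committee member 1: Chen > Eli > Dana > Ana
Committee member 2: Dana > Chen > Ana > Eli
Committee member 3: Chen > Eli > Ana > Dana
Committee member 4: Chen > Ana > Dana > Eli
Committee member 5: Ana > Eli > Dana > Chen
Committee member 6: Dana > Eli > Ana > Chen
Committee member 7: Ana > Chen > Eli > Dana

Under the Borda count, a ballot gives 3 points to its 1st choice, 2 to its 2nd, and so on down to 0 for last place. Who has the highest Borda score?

Borda scores:
  Chen: 3 + 2 + 3 + 3 + 0 + 0 + 2 = 13
  Ana: 0 + 1 + 1 + 2 + 3 + 1 + 3 = 11
  Dana: 1 + 3 + 0 + 1 + 1 + 3 + 0 = 9
  Eli: 2 + 0 + 2 + 0 + 2 + 2 + 1 = 9
Chen has the highest total.

Chen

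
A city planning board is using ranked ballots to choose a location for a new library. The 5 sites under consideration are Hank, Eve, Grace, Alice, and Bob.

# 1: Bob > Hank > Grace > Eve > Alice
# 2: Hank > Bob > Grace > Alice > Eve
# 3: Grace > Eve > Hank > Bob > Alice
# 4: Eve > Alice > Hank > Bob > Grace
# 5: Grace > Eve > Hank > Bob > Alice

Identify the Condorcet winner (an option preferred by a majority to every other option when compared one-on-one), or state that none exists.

Head-to-head results (5 voters total):
Hank vs Eve: Eve wins 3–2.
Hank vs Grace: Hank wins 3–2.
Hank vs Alice: Hank wins 4–1.
Hank vs Bob: Hank wins 4–1.
Eve vs Grace: Grace wins 4–1.
Eve vs Alice: Eve wins 4–1.
Eve vs Bob: Eve wins 3–2.
Grace vs Alice: Grace wins 4–1.
Grace vs Bob: Bob wins 3–2.
Alice vs Bob: Bob wins 4–1.
No candidate beats all others: Hank beats Grace beats Eve beats Hank, a majority cycle.

No Condorcet winner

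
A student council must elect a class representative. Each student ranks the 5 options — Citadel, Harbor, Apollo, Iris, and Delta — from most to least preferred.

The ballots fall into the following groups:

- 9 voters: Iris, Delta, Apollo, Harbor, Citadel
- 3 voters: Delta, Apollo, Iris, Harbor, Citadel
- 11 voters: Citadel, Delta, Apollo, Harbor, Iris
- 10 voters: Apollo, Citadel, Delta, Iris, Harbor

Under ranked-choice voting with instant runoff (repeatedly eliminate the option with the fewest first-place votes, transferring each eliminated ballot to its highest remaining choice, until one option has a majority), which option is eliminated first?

Round 1: Citadel 11, Apollo 10, Iris 9, Delta 3, Harbor 0. Harbor has the fewest and is eliminated.
Round 2: Citadel 11, Apollo 10, Iris 9, Delta 3. Delta has the fewest and is eliminated.
Round 3: Apollo 13, Citadel 11, Iris 9. Iris has the fewest and is eliminated.
Round 4: Apollo 22, Citadel 11. Apollo has a majority.

Harbor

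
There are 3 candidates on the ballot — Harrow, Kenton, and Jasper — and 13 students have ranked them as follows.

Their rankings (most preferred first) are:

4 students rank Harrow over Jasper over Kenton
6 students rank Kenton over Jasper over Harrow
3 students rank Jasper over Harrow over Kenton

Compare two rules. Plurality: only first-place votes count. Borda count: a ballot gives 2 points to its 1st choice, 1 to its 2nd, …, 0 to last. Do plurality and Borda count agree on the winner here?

No

Plurality first-place counts: Harrow 4, Kenton 6, Jasper 3 → Kenton.
Borda totals: Harrow 11, Kenton 12, Jasper 16 → Jasper.
The two rules disagree: plurality picks Kenton, Borda picks Jasper.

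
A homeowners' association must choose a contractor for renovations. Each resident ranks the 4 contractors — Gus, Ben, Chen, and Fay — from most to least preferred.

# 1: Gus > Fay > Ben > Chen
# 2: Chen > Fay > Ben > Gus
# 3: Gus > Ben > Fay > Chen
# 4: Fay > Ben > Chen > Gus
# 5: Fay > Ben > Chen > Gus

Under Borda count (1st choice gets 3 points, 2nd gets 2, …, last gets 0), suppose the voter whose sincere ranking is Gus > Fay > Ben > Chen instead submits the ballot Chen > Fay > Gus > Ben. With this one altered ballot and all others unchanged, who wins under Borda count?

Borda totals with the altered ballot: Gus 4, Ben 7, Chen 8, Fay 11.
The winner is unchanged: still Fay.

Fay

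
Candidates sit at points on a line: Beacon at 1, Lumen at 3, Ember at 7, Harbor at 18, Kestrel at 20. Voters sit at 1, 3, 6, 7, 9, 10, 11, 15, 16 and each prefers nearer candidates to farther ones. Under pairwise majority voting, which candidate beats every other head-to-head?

With single-peaked preferences on a line, the Condorcet winner is the candidate closest to the median voter.
The median voter (position 9) is closest to Ember at 7.
Check: Ember vs Lumen — voters closer to Ember: 7 of 9.

Ember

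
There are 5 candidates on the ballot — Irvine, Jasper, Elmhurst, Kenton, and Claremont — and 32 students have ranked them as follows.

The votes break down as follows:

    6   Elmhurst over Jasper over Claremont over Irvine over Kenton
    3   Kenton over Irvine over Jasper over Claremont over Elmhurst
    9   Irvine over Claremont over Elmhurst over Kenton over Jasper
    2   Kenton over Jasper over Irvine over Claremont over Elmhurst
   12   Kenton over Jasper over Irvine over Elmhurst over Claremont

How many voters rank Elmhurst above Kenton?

15

Ballots ranking Elmhurst above Kenton: 6+9 = 15.
Ballots ranking Kenton above Elmhurst: 3+2+12 = 17.
So 15 of 32 voters prefer Elmhurst to Kenton.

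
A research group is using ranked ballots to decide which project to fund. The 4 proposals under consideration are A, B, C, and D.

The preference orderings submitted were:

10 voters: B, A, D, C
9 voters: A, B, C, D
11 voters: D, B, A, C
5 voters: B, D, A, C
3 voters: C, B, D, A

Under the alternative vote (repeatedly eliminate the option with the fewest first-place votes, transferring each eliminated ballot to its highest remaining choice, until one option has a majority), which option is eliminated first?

C

Round 1: B 15, D 11, A 9, C 3. C has the fewest and is eliminated.
Round 2: B 18, D 11, A 9. A has the fewest and is eliminated.
Round 3: B 27, D 11. B has a majority.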